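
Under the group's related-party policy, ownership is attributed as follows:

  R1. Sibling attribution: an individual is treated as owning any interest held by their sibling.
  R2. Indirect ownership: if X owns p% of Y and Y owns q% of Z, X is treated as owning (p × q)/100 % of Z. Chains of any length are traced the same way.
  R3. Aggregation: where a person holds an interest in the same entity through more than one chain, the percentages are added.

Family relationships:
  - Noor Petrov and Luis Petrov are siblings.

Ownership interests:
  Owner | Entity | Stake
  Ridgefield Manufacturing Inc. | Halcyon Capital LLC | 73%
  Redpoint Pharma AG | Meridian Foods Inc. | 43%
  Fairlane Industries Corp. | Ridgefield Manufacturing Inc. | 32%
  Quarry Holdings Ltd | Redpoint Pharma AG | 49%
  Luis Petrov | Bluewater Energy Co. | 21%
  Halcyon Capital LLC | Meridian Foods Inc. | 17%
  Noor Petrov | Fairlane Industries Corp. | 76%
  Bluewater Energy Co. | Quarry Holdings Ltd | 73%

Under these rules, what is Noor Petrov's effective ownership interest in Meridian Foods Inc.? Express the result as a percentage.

By sibling attribution (R1), Noor Petrov is treated as owning Luis Petrov's 21% interest in Bluewater Energy Co.
Chain via Fairlane Industries Corp. → Ridgefield Manufacturing Inc. → Halcyon Capital LLC (R2): 76% × 32% × 73% × 17% = 3.018112% of Meridian Foods Inc.
Chain via Bluewater Energy Co. → Quarry Holdings Ltd → Redpoint Pharma AG (R2): 21% × 73% × 49% × 43% = 3.230031% of Meridian Foods Inc.
Aggregating (R3): 3.018112% + 3.230031% = 6.248143%.

6.248143%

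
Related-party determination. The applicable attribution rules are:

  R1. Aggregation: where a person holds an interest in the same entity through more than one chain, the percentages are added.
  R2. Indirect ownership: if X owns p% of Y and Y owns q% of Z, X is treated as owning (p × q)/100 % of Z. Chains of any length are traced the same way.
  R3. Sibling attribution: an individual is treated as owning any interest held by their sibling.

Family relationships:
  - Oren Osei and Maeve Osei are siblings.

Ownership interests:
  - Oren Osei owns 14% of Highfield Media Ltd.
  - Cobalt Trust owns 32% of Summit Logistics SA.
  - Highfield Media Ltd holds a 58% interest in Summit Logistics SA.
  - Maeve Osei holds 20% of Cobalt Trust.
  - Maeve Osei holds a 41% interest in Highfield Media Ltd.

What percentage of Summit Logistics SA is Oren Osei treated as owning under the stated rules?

38.3%

By sibling attribution (R3), Oren Osei is treated as also owning Maeve Osei's interest in Highfield Media Ltd, giving 14% + 41% = 55%.
By sibling attribution (R3), Oren Osei is treated as owning Maeve Osei's 20% interest in Cobalt Trust.
Chain via Highfield Media Ltd (R2): 55% × 58% = 31.9% of Summit Logistics SA.
Chain via Cobalt Trust (R2): 20% × 32% = 6.4% of Summit Logistics SA.
Aggregating (R1): 31.9% + 6.4% = 38.3%.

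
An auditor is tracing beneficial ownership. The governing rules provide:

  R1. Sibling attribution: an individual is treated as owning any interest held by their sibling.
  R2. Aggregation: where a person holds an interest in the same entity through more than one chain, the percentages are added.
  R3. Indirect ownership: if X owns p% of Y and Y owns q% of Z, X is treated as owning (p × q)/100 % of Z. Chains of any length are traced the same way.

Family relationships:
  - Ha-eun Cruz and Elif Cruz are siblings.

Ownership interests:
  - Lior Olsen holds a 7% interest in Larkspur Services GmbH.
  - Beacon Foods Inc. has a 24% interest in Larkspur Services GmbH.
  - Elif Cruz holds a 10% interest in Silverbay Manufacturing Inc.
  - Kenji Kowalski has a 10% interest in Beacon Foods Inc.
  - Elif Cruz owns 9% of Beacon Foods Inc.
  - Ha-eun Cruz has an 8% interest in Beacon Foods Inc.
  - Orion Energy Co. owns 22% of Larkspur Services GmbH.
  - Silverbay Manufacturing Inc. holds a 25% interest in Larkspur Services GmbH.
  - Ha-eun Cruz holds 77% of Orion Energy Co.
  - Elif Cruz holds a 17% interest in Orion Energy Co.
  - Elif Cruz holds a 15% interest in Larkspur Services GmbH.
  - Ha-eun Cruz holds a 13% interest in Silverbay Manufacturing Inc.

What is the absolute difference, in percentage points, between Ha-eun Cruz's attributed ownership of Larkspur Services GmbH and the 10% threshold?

By sibling attribution (R1), Ha-eun Cruz is treated as also owning Elif Cruz's interest in Silverbay Manufacturing Inc, giving 13% + 10% = 23%.
By sibling attribution (R1), Ha-eun Cruz is treated as also owning Elif Cruz's interest in Orion Energy Co, giving 77% + 17% = 94%.
By sibling attribution (R1), Ha-eun Cruz is treated as also owning Elif Cruz's interest in Beacon Foods Inc, giving 8% + 9% = 17%.
By sibling attribution (R1), Ha-eun Cruz is treated as owning Elif Cruz's 15% interest in Larkspur Services GmbH.
Chain via Silverbay Manufacturing Inc. (R3): 23% × 25% = 5.75% of Larkspur Services GmbH.
Chain via Orion Energy Co. (R3): 94% × 22% = 20.68% of Larkspur Services GmbH.
Chain via Beacon Foods Inc. (R3): 17% × 24% = 4.08% of Larkspur Services GmbH.
Direct interest in Larkspur Services GmbH: 15%.
Aggregating (R2): 5.75% + 20.68% + 4.08% + 15% = 45.51%.
45.51% exceeds the 10% threshold by 35.51 percentage points.

35.51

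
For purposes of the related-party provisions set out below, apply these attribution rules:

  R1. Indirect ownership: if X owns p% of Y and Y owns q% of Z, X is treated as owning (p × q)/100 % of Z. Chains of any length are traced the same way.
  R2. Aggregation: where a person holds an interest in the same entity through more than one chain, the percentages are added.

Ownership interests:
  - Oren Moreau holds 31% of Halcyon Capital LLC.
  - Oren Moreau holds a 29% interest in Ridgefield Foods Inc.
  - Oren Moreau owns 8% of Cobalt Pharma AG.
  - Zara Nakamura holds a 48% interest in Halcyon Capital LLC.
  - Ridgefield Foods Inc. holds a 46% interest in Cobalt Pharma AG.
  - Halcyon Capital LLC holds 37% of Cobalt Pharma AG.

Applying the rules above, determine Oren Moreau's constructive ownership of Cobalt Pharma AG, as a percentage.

Chain via Ridgefield Foods Inc. (R1): 29% × 46% = 13.34% of Cobalt Pharma AG.
Chain via Halcyon Capital LLC (R1): 31% × 37% = 11.47% of Cobalt Pharma AG.
Direct interest in Cobalt Pharma AG: 8%.
Aggregating (R2): 13.34% + 11.47% + 8% = 32.81%.

32.81%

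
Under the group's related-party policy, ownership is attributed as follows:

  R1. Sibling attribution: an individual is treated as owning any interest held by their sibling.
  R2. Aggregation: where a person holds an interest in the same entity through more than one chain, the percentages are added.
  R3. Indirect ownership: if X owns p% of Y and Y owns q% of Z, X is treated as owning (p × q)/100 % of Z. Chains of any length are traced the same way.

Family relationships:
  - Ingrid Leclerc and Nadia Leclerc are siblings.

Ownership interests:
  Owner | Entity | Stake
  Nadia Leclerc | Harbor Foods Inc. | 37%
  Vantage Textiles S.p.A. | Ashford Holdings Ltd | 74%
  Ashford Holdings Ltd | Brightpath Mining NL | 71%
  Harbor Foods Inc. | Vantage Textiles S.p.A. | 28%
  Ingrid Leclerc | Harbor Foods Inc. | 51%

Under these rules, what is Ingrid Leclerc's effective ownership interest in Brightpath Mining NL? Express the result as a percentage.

12.945856%

By sibling attribution (R1), Ingrid Leclerc is treated as also owning Nadia Leclerc's interest in Harbor Foods Inc, giving 51% + 37% = 88%.
Chain via Harbor Foods Inc. → Vantage Textiles S.p.A. → Ashford Holdings Ltd (R3): 88% × 28% × 74% × 71% = 12.945856% of Brightpath Mining NL.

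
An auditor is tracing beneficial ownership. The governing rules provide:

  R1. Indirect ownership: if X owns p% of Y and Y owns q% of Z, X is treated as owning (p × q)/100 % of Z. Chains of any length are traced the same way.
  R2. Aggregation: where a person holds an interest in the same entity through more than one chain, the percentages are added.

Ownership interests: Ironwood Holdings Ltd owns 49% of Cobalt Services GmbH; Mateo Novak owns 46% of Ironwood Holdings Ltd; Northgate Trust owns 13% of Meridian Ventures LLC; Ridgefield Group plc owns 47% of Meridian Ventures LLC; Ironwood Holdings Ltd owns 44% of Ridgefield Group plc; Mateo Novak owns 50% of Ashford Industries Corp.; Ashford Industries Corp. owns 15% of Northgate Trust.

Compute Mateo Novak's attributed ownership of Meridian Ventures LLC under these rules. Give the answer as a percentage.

10.4878%

Chain via Ashford Industries Corp. → Northgate Trust (R1): 50% × 15% × 13% = 0.975% of Meridian Ventures LLC.
Chain via Ironwood Holdings Ltd → Ridgefield Group plc (R1): 46% × 44% × 47% = 9.5128% of Meridian Ventures LLC.
Aggregating (R2): 0.975% + 9.5128% = 10.4878%.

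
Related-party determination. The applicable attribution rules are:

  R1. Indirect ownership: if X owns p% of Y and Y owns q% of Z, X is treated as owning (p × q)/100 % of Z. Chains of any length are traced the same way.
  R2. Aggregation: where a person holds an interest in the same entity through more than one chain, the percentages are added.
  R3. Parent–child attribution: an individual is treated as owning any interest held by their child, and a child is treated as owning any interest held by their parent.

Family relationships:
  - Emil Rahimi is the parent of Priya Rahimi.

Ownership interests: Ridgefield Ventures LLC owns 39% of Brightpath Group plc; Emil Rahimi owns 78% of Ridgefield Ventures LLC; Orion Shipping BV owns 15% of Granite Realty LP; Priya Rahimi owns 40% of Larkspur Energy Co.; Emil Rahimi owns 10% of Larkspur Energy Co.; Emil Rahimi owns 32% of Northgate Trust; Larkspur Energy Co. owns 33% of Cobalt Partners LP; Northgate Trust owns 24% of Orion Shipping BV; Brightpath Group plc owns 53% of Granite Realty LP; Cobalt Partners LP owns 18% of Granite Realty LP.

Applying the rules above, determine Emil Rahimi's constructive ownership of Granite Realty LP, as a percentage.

20.2446%

By parent–child attribution (R3), Emil Rahimi is treated as also owning Priya Rahimi's interest in Larkspur Energy Co, giving 10% + 40% = 50%.
Chain via Larkspur Energy Co. → Cobalt Partners LP (R1): 50% × 33% × 18% = 2.97% of Granite Realty LP.
Chain via Ridgefield Ventures LLC → Brightpath Group plc (R1): 78% × 39% × 53% = 16.1226% of Granite Realty LP.
Chain via Northgate Trust → Orion Shipping BV (R1): 32% × 24% × 15% = 1.152% of Granite Realty LP.
Aggregating (R2): 2.97% + 16.1226% + 1.152% = 20.2446%.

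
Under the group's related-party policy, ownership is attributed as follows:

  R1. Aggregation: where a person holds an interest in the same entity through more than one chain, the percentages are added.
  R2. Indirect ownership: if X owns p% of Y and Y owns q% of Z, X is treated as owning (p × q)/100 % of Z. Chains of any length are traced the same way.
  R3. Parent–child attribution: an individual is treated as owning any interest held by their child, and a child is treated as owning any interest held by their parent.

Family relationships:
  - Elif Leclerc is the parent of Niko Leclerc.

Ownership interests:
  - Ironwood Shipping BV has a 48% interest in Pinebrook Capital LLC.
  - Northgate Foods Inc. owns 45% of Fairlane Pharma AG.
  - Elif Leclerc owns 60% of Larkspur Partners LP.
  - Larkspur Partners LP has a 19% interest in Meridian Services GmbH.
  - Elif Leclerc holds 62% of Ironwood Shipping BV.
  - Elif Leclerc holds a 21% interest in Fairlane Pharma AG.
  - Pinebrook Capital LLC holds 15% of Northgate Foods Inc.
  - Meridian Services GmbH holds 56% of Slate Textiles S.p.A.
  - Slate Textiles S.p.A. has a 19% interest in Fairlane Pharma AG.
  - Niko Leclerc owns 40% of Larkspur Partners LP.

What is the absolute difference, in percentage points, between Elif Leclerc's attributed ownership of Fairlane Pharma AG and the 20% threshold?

By parent–child attribution (R3), Elif Leclerc is treated as also owning Niko Leclerc's interest in Larkspur Partners LP, giving 60% + 40% = 100%.
Chain via Ironwood Shipping BV → Pinebrook Capital LLC → Northgate Foods Inc. (R2): 62% × 48% × 15% × 45% = 2.0088% of Fairlane Pharma AG.
Chain via Larkspur Partners LP → Meridian Services GmbH → Slate Textiles S.p.A. (R2): 100% × 19% × 56% × 19% = 2.0216% of Fairlane Pharma AG.
Direct interest in Fairlane Pharma AG: 21%.
Aggregating (R1): 2.0088% + 2.0216% + 21% = 25.0304%.
25.0304% exceeds the 20% threshold by 5.0304 percentage points.

5.0304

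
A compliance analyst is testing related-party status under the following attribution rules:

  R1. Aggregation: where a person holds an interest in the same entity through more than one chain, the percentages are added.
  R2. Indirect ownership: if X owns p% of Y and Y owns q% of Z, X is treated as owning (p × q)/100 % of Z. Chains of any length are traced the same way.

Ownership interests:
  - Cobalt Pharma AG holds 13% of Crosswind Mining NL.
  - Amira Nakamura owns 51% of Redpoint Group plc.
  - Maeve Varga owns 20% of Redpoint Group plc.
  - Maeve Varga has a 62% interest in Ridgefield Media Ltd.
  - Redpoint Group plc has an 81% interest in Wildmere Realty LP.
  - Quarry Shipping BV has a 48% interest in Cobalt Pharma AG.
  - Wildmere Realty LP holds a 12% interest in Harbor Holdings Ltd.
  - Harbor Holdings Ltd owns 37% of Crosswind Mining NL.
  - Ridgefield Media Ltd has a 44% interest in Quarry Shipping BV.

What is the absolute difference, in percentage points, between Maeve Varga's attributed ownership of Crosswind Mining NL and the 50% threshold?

Chain via Redpoint Group plc → Wildmere Realty LP → Harbor Holdings Ltd (R2): 20% × 81% × 12% × 37% = 0.71928% of Crosswind Mining NL.
Chain via Ridgefield Media Ltd → Quarry Shipping BV → Cobalt Pharma AG (R2): 62% × 44% × 48% × 13% = 1.702272% of Crosswind Mining NL.
Aggregating (R1): 0.71928% + 1.702272% = 2.421552%.
2.421552% falls short of the 50% threshold by 47.578448 percentage points.

47.578448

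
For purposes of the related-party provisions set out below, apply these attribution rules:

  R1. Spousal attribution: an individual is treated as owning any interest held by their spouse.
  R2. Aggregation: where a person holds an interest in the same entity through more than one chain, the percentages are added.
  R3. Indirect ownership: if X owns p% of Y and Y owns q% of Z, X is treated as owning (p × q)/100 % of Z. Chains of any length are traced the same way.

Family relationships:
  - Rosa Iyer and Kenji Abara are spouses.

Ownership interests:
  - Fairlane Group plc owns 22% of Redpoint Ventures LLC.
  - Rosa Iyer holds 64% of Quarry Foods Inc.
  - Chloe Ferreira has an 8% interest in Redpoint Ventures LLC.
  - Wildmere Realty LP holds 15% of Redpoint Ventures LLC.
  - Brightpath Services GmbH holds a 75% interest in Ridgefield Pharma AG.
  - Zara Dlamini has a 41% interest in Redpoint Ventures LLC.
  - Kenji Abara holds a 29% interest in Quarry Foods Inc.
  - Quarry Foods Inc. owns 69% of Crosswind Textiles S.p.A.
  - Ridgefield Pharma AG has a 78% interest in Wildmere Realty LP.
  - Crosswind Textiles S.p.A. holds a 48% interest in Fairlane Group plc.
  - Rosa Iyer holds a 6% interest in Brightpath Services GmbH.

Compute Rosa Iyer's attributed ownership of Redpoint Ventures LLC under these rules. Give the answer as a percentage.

By spousal attribution (R1), Rosa Iyer is treated as also owning Kenji Abara's interest in Quarry Foods Inc, giving 64% + 29% = 93%.
Chain via Brightpath Services GmbH → Ridgefield Pharma AG → Wildmere Realty LP (R3): 6% × 75% × 78% × 15% = 0.5265% of Redpoint Ventures LLC.
Chain via Quarry Foods Inc. → Crosswind Textiles S.p.A. → Fairlane Group plc (R3): 93% × 69% × 48% × 22% = 6.776352% of Redpoint Ventures LLC.
Aggregating (R2): 0.5265% + 6.776352% = 7.302852%.

7.302852%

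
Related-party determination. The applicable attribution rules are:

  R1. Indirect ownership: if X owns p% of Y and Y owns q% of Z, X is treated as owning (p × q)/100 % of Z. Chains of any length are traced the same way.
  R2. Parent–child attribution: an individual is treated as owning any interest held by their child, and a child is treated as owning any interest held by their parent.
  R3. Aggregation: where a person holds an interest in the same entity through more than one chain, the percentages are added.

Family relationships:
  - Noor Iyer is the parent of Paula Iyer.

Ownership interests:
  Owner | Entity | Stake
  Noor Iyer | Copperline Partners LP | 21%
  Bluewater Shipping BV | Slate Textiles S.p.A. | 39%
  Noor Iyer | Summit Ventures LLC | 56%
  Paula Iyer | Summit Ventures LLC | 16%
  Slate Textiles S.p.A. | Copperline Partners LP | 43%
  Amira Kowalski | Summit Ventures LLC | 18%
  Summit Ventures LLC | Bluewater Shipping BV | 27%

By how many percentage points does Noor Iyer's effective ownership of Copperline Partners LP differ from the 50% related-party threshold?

25.739912

By parent–child attribution (R2), Noor Iyer is treated as also owning Paula Iyer's interest in Summit Ventures LLC, giving 56% + 16% = 72%.
Chain via Summit Ventures LLC → Bluewater Shipping BV → Slate Textiles S.p.A. (R1): 72% × 27% × 39% × 43% = 3.260088% of Copperline Partners LP.
Direct interest in Copperline Partners LP: 21%.
Aggregating (R3): 3.260088% + 21% = 24.260088%.
24.260088% falls short of the 50% threshold by 25.739912 percentage points.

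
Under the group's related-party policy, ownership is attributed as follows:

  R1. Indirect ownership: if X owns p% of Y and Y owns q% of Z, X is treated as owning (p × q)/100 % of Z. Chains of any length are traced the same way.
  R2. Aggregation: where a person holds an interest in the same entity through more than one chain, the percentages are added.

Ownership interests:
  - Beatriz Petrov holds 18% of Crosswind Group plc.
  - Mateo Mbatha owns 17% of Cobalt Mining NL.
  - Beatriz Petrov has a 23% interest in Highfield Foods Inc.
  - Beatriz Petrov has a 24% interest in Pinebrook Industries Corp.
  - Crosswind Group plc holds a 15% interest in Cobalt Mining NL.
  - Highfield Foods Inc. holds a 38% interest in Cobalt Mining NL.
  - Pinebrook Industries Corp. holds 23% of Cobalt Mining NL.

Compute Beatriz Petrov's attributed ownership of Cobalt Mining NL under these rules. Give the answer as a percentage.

Chain via Crosswind Group plc (R1): 18% × 15% = 2.7% of Cobalt Mining NL.
Chain via Pinebrook Industries Corp. (R1): 24% × 23% = 5.52% of Cobalt Mining NL.
Chain via Highfield Foods Inc. (R1): 23% × 38% = 8.74% of Cobalt Mining NL.
Aggregating (R2): 2.7% + 5.52% + 8.74% = 16.96%.

16.96%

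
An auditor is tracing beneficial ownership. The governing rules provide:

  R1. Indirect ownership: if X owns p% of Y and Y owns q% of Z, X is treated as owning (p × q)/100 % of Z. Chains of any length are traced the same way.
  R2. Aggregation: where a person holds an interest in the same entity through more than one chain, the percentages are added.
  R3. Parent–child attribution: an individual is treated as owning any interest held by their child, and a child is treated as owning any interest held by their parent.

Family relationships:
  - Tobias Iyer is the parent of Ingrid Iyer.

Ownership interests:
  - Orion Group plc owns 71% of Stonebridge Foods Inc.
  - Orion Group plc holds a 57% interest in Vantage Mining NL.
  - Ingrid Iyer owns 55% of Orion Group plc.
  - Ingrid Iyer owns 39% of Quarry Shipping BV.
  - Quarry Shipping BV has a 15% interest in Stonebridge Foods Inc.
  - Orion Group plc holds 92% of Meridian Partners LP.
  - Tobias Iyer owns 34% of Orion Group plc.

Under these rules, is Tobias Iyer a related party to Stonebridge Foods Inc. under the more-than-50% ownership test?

By parent–child attribution (R3), Tobias Iyer is treated as also owning Ingrid Iyer's interest in Orion Group plc, giving 34% + 55% = 89%.
By parent–child attribution (R3), Tobias Iyer is treated as owning Ingrid Iyer's 39% interest in Quarry Shipping BV.
Chain via Orion Group plc (R1): 89% × 71% = 63.19% of Stonebridge Foods Inc.
Chain via Quarry Shipping BV (R1): 39% × 15% = 5.85% of Stonebridge Foods Inc.
Aggregating (R2): 63.19% + 5.85% = 69.04%.
69.04% exceeds the 50% threshold, so Tobias is a related party to Stonebridge Foods Inc.

Yes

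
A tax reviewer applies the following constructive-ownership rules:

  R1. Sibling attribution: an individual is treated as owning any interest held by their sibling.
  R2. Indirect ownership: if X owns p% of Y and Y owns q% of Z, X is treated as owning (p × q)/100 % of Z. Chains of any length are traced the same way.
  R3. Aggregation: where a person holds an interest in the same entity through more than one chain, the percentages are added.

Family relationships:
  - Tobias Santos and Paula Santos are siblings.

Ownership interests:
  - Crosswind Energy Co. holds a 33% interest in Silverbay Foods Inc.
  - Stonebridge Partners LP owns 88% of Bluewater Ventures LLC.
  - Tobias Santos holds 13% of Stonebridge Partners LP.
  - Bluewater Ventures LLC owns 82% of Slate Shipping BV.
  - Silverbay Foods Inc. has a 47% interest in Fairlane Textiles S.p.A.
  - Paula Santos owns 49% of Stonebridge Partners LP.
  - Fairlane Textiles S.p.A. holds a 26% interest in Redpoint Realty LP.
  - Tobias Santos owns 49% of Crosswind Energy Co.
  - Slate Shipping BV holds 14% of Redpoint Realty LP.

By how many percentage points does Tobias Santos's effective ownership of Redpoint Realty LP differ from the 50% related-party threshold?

By sibling attribution (R1), Tobias Santos is treated as also owning Paula Santos's interest in Stonebridge Partners LP, giving 13% + 49% = 62%.
Chain via Stonebridge Partners LP → Bluewater Ventures LLC → Slate Shipping BV (R2): 62% × 88% × 82% × 14% = 6.263488% of Redpoint Realty LP.
Chain via Crosswind Energy Co. → Silverbay Foods Inc. → Fairlane Textiles S.p.A. (R2): 49% × 33% × 47% × 26% = 1.975974% of Redpoint Realty LP.
Aggregating (R3): 6.263488% + 1.975974% = 8.239462%.
8.239462% falls short of the 50% threshold by 41.760538 percentage points.

41.760538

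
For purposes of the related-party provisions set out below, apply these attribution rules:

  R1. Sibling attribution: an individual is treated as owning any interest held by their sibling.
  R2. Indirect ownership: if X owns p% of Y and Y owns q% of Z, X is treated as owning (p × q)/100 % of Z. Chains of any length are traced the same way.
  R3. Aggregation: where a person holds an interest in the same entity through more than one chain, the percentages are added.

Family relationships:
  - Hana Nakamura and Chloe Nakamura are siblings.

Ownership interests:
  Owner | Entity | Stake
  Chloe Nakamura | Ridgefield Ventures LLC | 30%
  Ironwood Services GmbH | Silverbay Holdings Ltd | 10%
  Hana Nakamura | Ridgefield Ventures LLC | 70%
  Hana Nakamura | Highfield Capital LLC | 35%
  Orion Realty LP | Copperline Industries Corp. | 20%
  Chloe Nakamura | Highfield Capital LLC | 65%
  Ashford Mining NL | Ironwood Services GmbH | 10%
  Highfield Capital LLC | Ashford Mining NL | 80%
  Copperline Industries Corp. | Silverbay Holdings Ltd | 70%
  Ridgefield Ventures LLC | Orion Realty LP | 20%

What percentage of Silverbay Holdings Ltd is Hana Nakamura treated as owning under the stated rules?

By sibling attribution (R1), Hana Nakamura is treated as also owning Chloe Nakamura's interest in Highfield Capital LLC, giving 35% + 65% = 100%.
By sibling attribution (R1), Hana Nakamura is treated as also owning Chloe Nakamura's interest in Ridgefield Ventures LLC, giving 70% + 30% = 100%.
Chain via Highfield Capital LLC → Ashford Mining NL → Ironwood Services GmbH (R2): 100% × 80% × 10% × 10% = 0.8% of Silverbay Holdings Ltd.
Chain via Ridgefield Ventures LLC → Orion Realty LP → Copperline Industries Corp. (R2): 100% × 20% × 20% × 70% = 2.8% of Silverbay Holdings Ltd.
Aggregating (R3): 0.8% + 2.8% = 3.6%.

3.6%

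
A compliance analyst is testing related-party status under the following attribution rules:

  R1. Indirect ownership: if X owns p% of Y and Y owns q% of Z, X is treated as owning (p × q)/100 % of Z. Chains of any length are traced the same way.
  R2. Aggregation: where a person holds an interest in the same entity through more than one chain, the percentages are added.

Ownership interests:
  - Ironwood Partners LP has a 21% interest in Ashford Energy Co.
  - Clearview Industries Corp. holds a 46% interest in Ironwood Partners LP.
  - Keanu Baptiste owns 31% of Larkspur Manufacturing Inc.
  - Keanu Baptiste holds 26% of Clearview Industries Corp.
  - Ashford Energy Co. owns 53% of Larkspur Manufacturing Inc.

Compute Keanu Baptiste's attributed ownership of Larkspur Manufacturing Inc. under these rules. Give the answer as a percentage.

32.331148%

Chain via Clearview Industries Corp. → Ironwood Partners LP → Ashford Energy Co. (R1): 26% × 46% × 21% × 53% = 1.331148% of Larkspur Manufacturing Inc.
Direct interest in Larkspur Manufacturing Inc: 31%.
Aggregating (R2): 1.331148% + 31% = 32.331148%.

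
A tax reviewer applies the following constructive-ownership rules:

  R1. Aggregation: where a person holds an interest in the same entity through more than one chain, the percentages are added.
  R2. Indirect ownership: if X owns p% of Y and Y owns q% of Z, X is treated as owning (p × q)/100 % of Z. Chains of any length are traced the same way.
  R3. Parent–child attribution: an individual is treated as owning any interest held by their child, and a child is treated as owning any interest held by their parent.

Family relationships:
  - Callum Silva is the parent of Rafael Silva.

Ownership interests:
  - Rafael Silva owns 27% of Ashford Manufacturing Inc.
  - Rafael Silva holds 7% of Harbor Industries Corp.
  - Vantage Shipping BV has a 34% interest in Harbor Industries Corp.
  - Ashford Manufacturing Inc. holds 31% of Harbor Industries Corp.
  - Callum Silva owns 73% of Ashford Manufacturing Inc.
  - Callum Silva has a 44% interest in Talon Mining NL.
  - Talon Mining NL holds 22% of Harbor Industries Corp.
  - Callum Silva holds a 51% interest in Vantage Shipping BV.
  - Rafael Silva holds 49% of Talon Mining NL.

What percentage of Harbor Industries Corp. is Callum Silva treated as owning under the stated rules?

75.8%

By parent–child attribution (R3), Callum Silva is treated as also owning Rafael Silva's interest in Ashford Manufacturing Inc, giving 73% + 27% = 100%.
By parent–child attribution (R3), Callum Silva is treated as also owning Rafael Silva's interest in Talon Mining NL, giving 44% + 49% = 93%.
By parent–child attribution (R3), Callum Silva is treated as owning Rafael Silva's 7% interest in Harbor Industries Corp.
Chain via Vantage Shipping BV (R2): 51% × 34% = 17.34% of Harbor Industries Corp.
Chain via Ashford Manufacturing Inc. (R2): 100% × 31% = 31% of Harbor Industries Corp.
Chain via Talon Mining NL (R2): 93% × 22% = 20.46% of Harbor Industries Corp.
Direct interest in Harbor Industries Corp: 7%.
Aggregating (R1): 17.34% + 31% + 20.46% + 7% = 75.8%.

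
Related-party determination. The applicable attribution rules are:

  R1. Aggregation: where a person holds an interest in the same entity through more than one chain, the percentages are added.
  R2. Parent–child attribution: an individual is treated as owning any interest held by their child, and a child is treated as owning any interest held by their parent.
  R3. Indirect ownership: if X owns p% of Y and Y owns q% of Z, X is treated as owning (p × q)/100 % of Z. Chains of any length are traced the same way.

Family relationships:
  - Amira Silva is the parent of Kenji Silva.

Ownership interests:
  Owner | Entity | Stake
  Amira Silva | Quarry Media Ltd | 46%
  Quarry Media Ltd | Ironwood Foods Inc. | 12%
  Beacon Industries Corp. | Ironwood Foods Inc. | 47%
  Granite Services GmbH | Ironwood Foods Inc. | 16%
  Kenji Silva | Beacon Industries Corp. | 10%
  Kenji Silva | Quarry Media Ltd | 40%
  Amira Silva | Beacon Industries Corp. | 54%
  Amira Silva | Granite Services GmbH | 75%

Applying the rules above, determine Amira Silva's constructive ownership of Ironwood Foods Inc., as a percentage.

By parent–child attribution (R2), Amira Silva is treated as also owning Kenji Silva's interest in Quarry Media Ltd, giving 46% + 40% = 86%.
By parent–child attribution (R2), Amira Silva is treated as also owning Kenji Silva's interest in Beacon Industries Corp, giving 54% + 10% = 64%.
Chain via Quarry Media Ltd (R3): 86% × 12% = 10.32% of Ironwood Foods Inc.
Chain via Beacon Industries Corp. (R3): 64% × 47% = 30.08% of Ironwood Foods Inc.
Chain via Granite Services GmbH (R3): 75% × 16% = 12% of Ironwood Foods Inc.
Aggregating (R1): 10.32% + 30.08% + 12% = 52.4%.

52.4%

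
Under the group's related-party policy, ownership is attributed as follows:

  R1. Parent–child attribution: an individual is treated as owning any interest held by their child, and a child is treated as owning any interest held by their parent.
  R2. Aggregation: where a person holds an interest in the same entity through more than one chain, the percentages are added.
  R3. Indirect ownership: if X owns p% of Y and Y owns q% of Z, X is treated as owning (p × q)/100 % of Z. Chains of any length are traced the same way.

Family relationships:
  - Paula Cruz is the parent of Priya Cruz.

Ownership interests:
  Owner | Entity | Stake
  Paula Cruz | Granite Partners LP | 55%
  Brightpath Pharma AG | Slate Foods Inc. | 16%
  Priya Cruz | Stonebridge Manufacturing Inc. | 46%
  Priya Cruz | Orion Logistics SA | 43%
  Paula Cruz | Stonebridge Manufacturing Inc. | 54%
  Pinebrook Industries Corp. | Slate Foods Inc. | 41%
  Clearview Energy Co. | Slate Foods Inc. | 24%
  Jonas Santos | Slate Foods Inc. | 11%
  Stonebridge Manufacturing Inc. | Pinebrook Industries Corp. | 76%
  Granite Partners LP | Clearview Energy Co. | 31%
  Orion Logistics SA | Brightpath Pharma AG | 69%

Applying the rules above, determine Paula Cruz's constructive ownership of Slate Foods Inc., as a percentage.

By parent–child attribution (R1), Paula Cruz is treated as also owning Priya Cruz's interest in Stonebridge Manufacturing Inc, giving 54% + 46% = 100%.
By parent–child attribution (R1), Paula Cruz is treated as owning Priya Cruz's 43% interest in Orion Logistics SA.
Chain via Granite Partners LP → Clearview Energy Co. (R3): 55% × 31% × 24% = 4.092% of Slate Foods Inc.
Chain via Stonebridge Manufacturing Inc. → Pinebrook Industries Corp. (R3): 100% × 76% × 41% = 31.16% of Slate Foods Inc.
Chain via Orion Logistics SA → Brightpath Pharma AG (R3): 43% × 69% × 16% = 4.7472% of Slate Foods Inc.
Aggregating (R2): 4.092% + 31.16% + 4.7472% = 39.9992%.

39.9992%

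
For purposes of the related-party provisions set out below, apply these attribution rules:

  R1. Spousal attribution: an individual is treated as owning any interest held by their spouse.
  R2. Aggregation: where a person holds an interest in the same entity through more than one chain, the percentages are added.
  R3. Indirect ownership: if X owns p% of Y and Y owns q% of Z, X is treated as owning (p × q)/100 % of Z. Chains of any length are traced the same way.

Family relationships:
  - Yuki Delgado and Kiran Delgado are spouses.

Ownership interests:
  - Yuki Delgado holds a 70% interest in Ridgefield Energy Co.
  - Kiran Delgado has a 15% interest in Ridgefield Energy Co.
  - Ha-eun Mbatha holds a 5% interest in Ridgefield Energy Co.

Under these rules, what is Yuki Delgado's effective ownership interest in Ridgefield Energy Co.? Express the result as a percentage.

By spousal attribution (R1), Yuki Delgado is treated as also owning Kiran Delgado's interest in Ridgefield Energy Co, giving 70% + 15% = 85%.
Direct interest in Ridgefield Energy Co: 85%.

85%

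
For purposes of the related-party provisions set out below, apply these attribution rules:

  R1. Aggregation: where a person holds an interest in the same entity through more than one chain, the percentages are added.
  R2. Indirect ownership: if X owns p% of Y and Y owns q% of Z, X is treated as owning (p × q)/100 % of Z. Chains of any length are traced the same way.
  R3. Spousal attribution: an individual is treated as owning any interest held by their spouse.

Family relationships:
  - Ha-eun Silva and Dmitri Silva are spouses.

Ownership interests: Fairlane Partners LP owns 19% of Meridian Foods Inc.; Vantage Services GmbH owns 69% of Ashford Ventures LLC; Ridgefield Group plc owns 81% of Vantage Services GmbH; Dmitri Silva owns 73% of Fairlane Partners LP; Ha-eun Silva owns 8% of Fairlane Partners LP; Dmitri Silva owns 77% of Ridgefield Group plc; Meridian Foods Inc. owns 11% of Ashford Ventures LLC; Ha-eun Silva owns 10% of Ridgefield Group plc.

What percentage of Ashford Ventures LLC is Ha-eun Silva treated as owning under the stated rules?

By spousal attribution (R3), Ha-eun Silva is treated as also owning Dmitri Silva's interest in Fairlane Partners LP, giving 8% + 73% = 81%.
By spousal attribution (R3), Ha-eun Silva is treated as also owning Dmitri Silva's interest in Ridgefield Group plc, giving 10% + 77% = 87%.
Chain via Fairlane Partners LP → Meridian Foods Inc. (R2): 81% × 19% × 11% = 1.6929% of Ashford Ventures LLC.
Chain via Ridgefield Group plc → Vantage Services GmbH (R2): 87% × 81% × 69% = 48.6243% of Ashford Ventures LLC.
Aggregating (R1): 1.6929% + 48.6243% = 50.3172%.

50.3172%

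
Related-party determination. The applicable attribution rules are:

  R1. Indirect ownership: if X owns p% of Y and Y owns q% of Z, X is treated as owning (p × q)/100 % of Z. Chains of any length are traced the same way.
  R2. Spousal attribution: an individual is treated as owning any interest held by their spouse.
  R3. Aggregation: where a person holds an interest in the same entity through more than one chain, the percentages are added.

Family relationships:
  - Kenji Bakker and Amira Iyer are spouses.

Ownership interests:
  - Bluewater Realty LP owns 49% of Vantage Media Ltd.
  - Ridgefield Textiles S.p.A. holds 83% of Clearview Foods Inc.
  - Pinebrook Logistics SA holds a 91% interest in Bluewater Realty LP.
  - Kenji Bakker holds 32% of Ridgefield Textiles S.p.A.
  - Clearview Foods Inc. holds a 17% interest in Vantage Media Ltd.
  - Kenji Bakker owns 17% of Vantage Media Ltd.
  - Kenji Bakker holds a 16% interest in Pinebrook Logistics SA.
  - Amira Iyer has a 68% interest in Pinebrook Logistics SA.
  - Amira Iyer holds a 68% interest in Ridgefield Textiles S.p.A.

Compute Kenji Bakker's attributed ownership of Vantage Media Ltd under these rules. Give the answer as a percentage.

By spousal attribution (R2), Kenji Bakker is treated as also owning Amira Iyer's interest in Pinebrook Logistics SA, giving 16% + 68% = 84%.
By spousal attribution (R2), Kenji Bakker is treated as also owning Amira Iyer's interest in Ridgefield Textiles S.p.A, giving 32% + 68% = 100%.
Chain via Pinebrook Logistics SA → Bluewater Realty LP (R1): 84% × 91% × 49% = 37.4556% of Vantage Media Ltd.
Chain via Ridgefield Textiles S.p.A. → Clearview Foods Inc. (R1): 100% × 83% × 17% = 14.11% of Vantage Media Ltd.
Direct interest in Vantage Media Ltd: 17%.
Aggregating (R3): 37.4556% + 14.11% + 17% = 68.5656%.

68.5656%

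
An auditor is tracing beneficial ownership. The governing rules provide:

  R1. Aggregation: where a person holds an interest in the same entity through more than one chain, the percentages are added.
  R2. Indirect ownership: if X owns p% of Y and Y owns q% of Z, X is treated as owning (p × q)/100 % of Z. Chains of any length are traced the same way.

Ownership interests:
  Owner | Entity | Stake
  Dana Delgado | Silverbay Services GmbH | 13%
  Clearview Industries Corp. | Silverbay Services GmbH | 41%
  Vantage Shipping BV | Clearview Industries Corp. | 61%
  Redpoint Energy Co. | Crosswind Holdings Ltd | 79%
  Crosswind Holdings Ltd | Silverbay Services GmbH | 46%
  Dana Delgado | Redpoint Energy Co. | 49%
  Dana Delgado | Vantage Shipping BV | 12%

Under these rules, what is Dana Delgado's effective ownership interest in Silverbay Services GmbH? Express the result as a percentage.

33.8078%

Chain via Redpoint Energy Co. → Crosswind Holdings Ltd (R2): 49% × 79% × 46% = 17.8066% of Silverbay Services GmbH.
Chain via Vantage Shipping BV → Clearview Industries Corp. (R2): 12% × 61% × 41% = 3.0012% of Silverbay Services GmbH.
Direct interest in Silverbay Services GmbH: 13%.
Aggregating (R1): 17.8066% + 3.0012% + 13% = 33.8078%.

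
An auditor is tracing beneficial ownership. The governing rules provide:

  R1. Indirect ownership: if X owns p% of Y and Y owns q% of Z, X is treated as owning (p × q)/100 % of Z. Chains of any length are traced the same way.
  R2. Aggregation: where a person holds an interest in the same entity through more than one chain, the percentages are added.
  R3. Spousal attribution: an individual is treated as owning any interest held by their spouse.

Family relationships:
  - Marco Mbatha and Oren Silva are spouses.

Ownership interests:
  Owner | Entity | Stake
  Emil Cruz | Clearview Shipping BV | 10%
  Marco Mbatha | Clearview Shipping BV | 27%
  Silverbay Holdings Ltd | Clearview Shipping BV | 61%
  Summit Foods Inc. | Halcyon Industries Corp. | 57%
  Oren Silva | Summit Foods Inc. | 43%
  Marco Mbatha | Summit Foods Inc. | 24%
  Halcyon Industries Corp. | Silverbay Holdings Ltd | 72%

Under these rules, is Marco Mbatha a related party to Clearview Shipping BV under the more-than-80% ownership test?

By spousal attribution (R3), Marco Mbatha is treated as also owning Oren Silva's interest in Summit Foods Inc, giving 24% + 43% = 67%.
Chain via Summit Foods Inc. → Halcyon Industries Corp. → Silverbay Holdings Ltd (R1): 67% × 57% × 72% × 61% = 16.773048% of Clearview Shipping BV.
Direct interest in Clearview Shipping BV: 27%.
Aggregating (R2): 16.773048% + 27% = 43.773048%.
43.773048% does not exceed the 80% threshold, so Marco is not a related party to Clearview Shipping BV.

No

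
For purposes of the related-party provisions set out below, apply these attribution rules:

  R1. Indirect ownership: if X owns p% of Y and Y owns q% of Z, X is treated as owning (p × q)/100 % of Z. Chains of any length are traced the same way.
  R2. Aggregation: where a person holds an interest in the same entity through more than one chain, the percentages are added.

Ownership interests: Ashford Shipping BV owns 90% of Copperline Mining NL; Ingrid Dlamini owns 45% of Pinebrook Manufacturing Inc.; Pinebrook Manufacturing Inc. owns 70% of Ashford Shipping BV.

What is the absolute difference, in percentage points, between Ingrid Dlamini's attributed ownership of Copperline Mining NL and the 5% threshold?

23.35

Chain via Pinebrook Manufacturing Inc. → Ashford Shipping BV (R1): 45% × 70% × 90% = 28.35% of Copperline Mining NL.
28.35% exceeds the 5% threshold by 23.35 percentage points.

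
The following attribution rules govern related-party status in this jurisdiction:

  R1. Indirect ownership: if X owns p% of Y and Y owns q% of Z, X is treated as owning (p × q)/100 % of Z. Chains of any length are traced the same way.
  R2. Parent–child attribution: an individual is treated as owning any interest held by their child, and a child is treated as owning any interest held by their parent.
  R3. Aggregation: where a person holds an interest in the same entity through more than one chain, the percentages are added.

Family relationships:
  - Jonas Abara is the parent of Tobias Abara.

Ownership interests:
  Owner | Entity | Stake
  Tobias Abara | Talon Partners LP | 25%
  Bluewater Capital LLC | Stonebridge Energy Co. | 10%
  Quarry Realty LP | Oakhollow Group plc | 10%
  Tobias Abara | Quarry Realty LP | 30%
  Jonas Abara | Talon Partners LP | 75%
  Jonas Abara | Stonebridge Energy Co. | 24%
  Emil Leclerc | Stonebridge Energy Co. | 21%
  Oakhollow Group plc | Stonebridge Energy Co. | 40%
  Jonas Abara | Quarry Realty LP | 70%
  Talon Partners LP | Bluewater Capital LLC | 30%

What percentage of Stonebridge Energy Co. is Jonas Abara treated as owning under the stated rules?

31%

By parent–child attribution (R2), Jonas Abara is treated as also owning Tobias Abara's interest in Quarry Realty LP, giving 70% + 30% = 100%.
By parent–child attribution (R2), Jonas Abara is treated as also owning Tobias Abara's interest in Talon Partners LP, giving 75% + 25% = 100%.
Chain via Quarry Realty LP → Oakhollow Group plc (R1): 100% × 10% × 40% = 4% of Stonebridge Energy Co.
Chain via Talon Partners LP → Bluewater Capital LLC (R1): 100% × 30% × 10% = 3% of Stonebridge Energy Co.
Direct interest in Stonebridge Energy Co: 24%.
Aggregating (R3): 4% + 3% + 24% = 31%.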